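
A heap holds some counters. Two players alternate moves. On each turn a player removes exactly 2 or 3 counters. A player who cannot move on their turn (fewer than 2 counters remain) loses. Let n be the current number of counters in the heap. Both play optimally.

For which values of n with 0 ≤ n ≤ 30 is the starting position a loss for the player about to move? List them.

0, 1, 5, 6, 10, 11, 15, 16, 20, 21, 25, 26, 30

Compute win/loss labels from the base case upward. A position with no move is L. Any other position is W if it can reach an L in one move, else L.
n=0: no move → L
n=1: no move → L
n=2: →0(L), so W
n=3: →1(L), so W
n=4: →1(L), so W
n=5: →3(W), 2(W) — all W, so L
n=6: →4(W), 3(W) — all W, so L
n=7: →5(L), so W
n=8: →6(L), so W
n=9: →6(L), so W
n=10: →8(W), 7(W) — all W, so L
n=11: →9(W), 8(W) — all W, so L
n=12: →10(L), so W
n=13: →11(L), so W
n=14: →11(L), so W
n=15: →13(W), 12(W) — all W, so L
n=16: →14(W), 13(W) — all W, so L
n=17: →15(L), so W
n=18: →16(L), so W
n=19: →16(L), so W
n=20: →18(W), 17(W) — all W, so L
n=21: →19(W), 18(W) — all W, so L
n=22: →20(L), so W
n=23: →21(L), so W
n=24: →21(L), so W
n=25: →23(W), 22(W) — all W, so L
n=26: →24(W), 23(W) — all W, so L
n=27: →25(L), so W
n=28: →26(L), so W
n=29: →26(L), so W
n=30: →28(W), 27(W) — all W, so L
The losing starting values of n are exactly the entries labelled L in this table (13 of them).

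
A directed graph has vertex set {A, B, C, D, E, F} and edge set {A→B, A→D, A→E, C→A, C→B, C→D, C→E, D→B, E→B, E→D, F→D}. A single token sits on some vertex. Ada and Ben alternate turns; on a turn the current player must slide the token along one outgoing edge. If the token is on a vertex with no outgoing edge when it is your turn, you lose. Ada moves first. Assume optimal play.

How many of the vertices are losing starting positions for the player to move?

2

Compute win/loss labels from the base case upward. A position with no move is L. Any other position is W if it can reach an L in one move, else L.
Every edge goes from a vertex to one that appears earlier in the order B, D, E, F, A, C, so processing vertices in that order labels each vertex after all of its successors.
B: no outgoing edge → L
D: →B(L), so W
E: →B(L), so W
F: →D(W) only, which is W, so L
A: →B(L), so W
C: →B(L), so W
The L vertices are B, F; that is 2 in all.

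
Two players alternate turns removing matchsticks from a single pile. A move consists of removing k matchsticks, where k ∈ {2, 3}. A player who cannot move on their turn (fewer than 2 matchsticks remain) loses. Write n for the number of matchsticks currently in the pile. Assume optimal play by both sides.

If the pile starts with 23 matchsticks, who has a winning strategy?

The first player wins.

Use the standard recursion: the mover loses at a terminal position; elsewhere, the mover wins exactly when some move hands the opponent an L position.
n=0: no move → L
n=1: no move → L
n=2: reaches L-position 0 → W
n=3: reaches L-position 1 → W
n=4: reaches L-position 1 → W
n=5: only reaches 3(W), 2(W), all W → L
n=6: only reaches 4(W), 3(W), all W → L
n=7: reaches L-position 5 → W
n=8: reaches L-position 6 → W
n=9: reaches L-position 6 → W
n=10: only reaches 8(W), 7(W), all W → L
n=11: only reaches 9(W), 8(W), all W → L
n=12: reaches L-position 10 → W
n=13: reaches L-position 11 → W
n=14: reaches L-position 11 → W
n=15: only reaches 13(W), 12(W), all W → L
n=16: only reaches 14(W), 13(W), all W → L
n=17: reaches L-position 15 → W
n=18: reaches L-position 16 → W
n=19: reaches L-position 16 → W
n=20: only reaches 18(W), 17(W), all W → L
n=21: only reaches 19(W), 18(W), all W → L
n=22: reaches L-position 20 → W
n=23: reaches L-position 21 → W
From 23 the player to move can remove 2, leaving 21, reaching an L position.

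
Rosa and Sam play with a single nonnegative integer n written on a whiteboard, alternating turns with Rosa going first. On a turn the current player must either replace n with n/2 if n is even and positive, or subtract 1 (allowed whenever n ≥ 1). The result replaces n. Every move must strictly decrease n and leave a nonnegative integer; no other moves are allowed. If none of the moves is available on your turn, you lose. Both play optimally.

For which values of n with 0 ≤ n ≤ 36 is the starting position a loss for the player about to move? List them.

Use the standard recursion: the mover loses at a terminal position; elsewhere, the mover wins exactly when some move hands the opponent an L position.
n=0: no move → L
n=1: →0(L), so W
n=2: →1(W) only, which is W, so L
n=3: →2(L), so W
n=4: →2(L), so W
n=5: →4(W) only, which is W, so L
n=6: →5(L), so W
n=7: →6(W) only, which is W, so L
n=8: →7(L), so W
n=9: →8(W) only, which is W, so L
n=10: →5(L), so W
n=11: →10(W) only, which is W, so L
n=12: →11(L), so W
n=13: →12(W) only, which is W, so L
n=14: →7(L), so W
n=15: →14(W) only, which is W, so L
n=16: →15(L), so W
n=17: →16(W) only, which is W, so L
n=18: →9(L), so W
n=19: →18(W) only, which is W, so L
n=20: →19(L), so W
n=21: →20(W) only, which is W, so L
n=22: →11(L), so W
n=23: →22(W) only, which is W, so L
n=24: →23(L), so W
n=25: →24(W) only, which is W, so L
n=26: →13(L), so W
n=27: →26(W) only, which is W, so L
n=28: →27(L), so W
n=29: →28(W) only, which is W, so L
n=30: →15(L), so W
n=31: →30(W) only, which is W, so L
n=32: →31(L), so W
n=33: →32(W) only, which is W, so L
n=34: →17(L), so W
n=35: →34(W) only, which is W, so L
n=36: →35(L), so W
The losing starting values of n are exactly the entries labelled L in this table (18 of them).

0, 2, 5, 7, 9, 11, 13, 15, 17, 19, 21, 23, 25, 27, 29, 31, 33, 35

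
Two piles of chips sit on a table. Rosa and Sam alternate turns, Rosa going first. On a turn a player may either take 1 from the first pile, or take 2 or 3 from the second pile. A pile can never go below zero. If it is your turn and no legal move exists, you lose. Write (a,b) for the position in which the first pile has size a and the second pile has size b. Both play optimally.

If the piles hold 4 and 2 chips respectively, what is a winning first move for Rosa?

Move to (3,2).

Use the standard recursion: the mover loses at a terminal position; elsewhere, the mover wins exactly when some move hands the opponent an L position.
No move ever increases a pile, so every position that can arise here has a ≤ 4 and b ≤ 2; it is enough to label the cells with 0 ≤ a ≤ 4 and 0 ≤ b ≤ 2.
Every move lowers a or b (never raises either), so fill the grid row by row in increasing a, and left to right within a row: each cell's successors are then already labelled.
      b=0  b=1  b=2
a=0:    L    L    W
a=1:    W    W    L
a=2:    L    L    W
a=3:    W    W    L
a=4:    L    L    W
Cells with no legal move (terminal, hence L): (0,0), (0,1).
The remaining L cells, each justified by listing all of its moves:
(1,2): moves to (0,2)(W), (1,0)(W); every one is W ⇒ L
(2,0): the only move is to (1,0)(W), a W ⇒ L
(2,1): the only move is to (1,1)(W), a W ⇒ L
(3,2): moves to (2,2)(W), (3,0)(W); every one is W ⇒ L
(4,0): the only move is to (3,0)(W), a W ⇒ L
(4,1): the only move is to (3,1)(W), a W ⇒ L
Every other cell has at least one move into one of the L cells above, so it is W.
From (4,2), the L positions reachable in one move are: (3,2), (4,0). Any move reaching one of these is winning.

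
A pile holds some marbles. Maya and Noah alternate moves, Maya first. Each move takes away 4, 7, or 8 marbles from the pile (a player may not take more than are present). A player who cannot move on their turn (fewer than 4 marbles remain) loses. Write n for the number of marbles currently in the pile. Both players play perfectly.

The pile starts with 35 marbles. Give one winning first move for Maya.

Compute win/loss labels from the base case upward. A position with no move is L. Any other position is W if it can reach an L in one move, else L.
n=0: no move → L
n=1: no move → L
n=2: no move → L
n=3: no move → L
n=4: →0(L), so W
n=5: →1(L), so W
n=6: →2(L), so W
n=7: →3(L), so W
n=8: →1(L), so W
n=9: →2(L), so W
n=10: →3(L), so W
n=11: →3(L), so W
n=12: →8(W), 5(W), 4(W) — all W, so L
n=13: →9(W), 6(W), 5(W) — all W, so L
n=14: →10(W), 7(W), 6(W) — all W, so L
n=15: →11(W), 8(W), 7(W) — all W, so L
n=16: →12(L), so W
n=17: →13(L), so W
n=18: →14(L), so W
n=19: →15(L), so W
n=20: →13(L), so W
n=21: →14(L), so W
n=22: →15(L), so W
n=23: →15(L), so W
n=24: →20(W), 17(W), 16(W) — all W, so L
n=25: →21(W), 18(W), 17(W) — all W, so L
n=26: →22(W), 19(W), 18(W) — all W, so L
n=27: →23(W), 20(W), 19(W) — all W, so L
n=28: →24(L), so W
n=29: →25(L), so W
n=30: →26(L), so W
n=31: →27(L), so W
n=32: →25(L), so W
n=33: →26(L), so W
n=34: →27(L), so W
n=35: →27(L), so W
From 35, the L positions reachable in one move are: 27.

Remove 8, leaving 27.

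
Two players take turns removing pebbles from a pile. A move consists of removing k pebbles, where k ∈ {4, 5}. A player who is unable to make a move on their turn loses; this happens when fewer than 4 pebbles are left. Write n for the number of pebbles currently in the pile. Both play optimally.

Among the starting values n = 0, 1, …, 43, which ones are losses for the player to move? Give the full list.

0, 1, 2, 3, 9, 10, 11, 12, 18, 19, 20, 21, 27, 28, 29, 30, 36, 37, 38, 39

Compute win/loss labels from the base case upward. A position with no move is L. Any other position is W if it can reach an L in one move, else L.
n=0: no move → L
n=1: no move → L
n=2: no move → L
n=3: no move → L
n=4: W (go to 0, an L position)
n=5: W (go to 1, an L position)
n=6: W (go to 2, an L position)
n=7: W (go to 3, an L position)
n=8: W (go to 3, an L position)
n=9: L (options 5(W), 4(W) are all W)
n=10: L (options 6(W), 5(W) are all W)
n=11: L (options 7(W), 6(W) are all W)
n=12: L (options 8(W), 7(W) are all W)
n=13: W (go to 9, an L position)
n=14: W (go to 10, an L position)
n=15: W (go to 11, an L position)
n=16: W (go to 12, an L position)
n=17: W (go to 12, an L position)
n=18: L (options 14(W), 13(W) are all W)
n=19: L (options 15(W), 14(W) are all W)
n=20: L (options 16(W), 15(W) are all W)
n=21: L (options 17(W), 16(W) are all W)
n=22: W (go to 18, an L position)
n=23: W (go to 19, an L position)
n=24: W (go to 20, an L position)
n=25: W (go to 21, an L position)
n=26: W (go to 21, an L position)
n=27: L (options 23(W), 22(W) are all W)
n=28: L (options 24(W), 23(W) are all W)
n=29: L (options 25(W), 24(W) are all W)
n=30: L (options 26(W), 25(W) are all W)
n=31: W (go to 27, an L position)
n=32: W (go to 28, an L position)
n=33: W (go to 29, an L position)
n=34: W (go to 30, an L position)
n=35: W (go to 30, an L position)
n=36: L (options 32(W), 31(W) are all W)
n=37: L (options 33(W), 32(W) are all W)
n=38: L (options 34(W), 33(W) are all W)
n=39: L (options 35(W), 34(W) are all W)
n=40: W (go to 36, an L position)
n=41: W (go to 37, an L position)
n=42: W (go to 38, an L position)
n=43: W (go to 39, an L position)
The losing starting values of n are exactly the entries labelled L in this table (20 of them).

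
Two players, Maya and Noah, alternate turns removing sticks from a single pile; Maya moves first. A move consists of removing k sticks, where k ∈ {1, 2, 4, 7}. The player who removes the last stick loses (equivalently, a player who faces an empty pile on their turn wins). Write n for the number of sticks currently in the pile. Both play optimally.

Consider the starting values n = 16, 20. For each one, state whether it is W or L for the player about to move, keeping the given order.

Use the standard recursion: the mover wins at a terminal position; elsewhere, the mover wins exactly when some move hands the opponent an L position.
n=0: no move; the opponent has just taken the last stick and therefore loses → W
n=1: only reaches 0(W), which is W → L
n=2: reaches L-position 1 → W
n=3: reaches L-position 1 → W
n=4: only reaches 3(W), 2(W), 0(W), all W → L
n=5: reaches L-position 4 → W
n=6: reaches L-position 4 → W
n=7: only reaches 6(W), 5(W), 3(W), 0(W), all W → L
n=8: reaches L-position 7 → W
n=9: reaches L-position 7 → W
n=10: only reaches 9(W), 8(W), 6(W), 3(W), all W → L
n=11: reaches L-position 10 → W
n=12: reaches L-position 10 → W
n=13: only reaches 12(W), 11(W), 9(W), 6(W), all W → L
n=14: reaches L-position 13 → W
n=15: reaches L-position 13 → W
n=16: only reaches 15(W), 14(W), 12(W), 9(W), all W → L
n=17: reaches L-position 16 → W
n=18: reaches L-position 16 → W
n=19: only reaches 18(W), 17(W), 15(W), 12(W), all W → L
n=20: reaches L-position 19 → W

16: L, 20: W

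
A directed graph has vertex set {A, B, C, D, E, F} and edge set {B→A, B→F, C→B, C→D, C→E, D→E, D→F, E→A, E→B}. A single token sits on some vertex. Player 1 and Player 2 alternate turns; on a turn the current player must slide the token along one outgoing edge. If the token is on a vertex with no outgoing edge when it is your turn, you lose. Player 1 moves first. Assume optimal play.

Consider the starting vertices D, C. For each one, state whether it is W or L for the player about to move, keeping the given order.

Label each position W (a win for the player to move) or L (a loss). A position with no legal move is L; any other position is W exactly when some move reaches an L, and L when every move reaches a W.
Every edge goes from a vertex to one that appears earlier in the order F, A, B, E, D, C, so processing vertices in that order labels each vertex after all of its successors.
F: no outgoing edge → L
A: no outgoing edge → L
B: reaches L-position A → W
E: reaches L-position A → W
D: reaches L-position F → W
C: only reaches D(W), E(W), B(W), all W → L

D: W, C: L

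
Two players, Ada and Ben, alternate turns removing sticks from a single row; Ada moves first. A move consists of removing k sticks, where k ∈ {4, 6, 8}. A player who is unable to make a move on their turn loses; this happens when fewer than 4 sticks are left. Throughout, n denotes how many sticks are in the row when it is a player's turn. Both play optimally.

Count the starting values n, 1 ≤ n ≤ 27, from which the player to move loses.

11

Compute win/loss labels from the base case upward. A position with no move is L. Any other position is W if it can reach an L in one move, else L.
n=0: no move → L
n=1: no move → L
n=2: no move → L
n=3: no move → L
n=4: can move to 0, which is L ⇒ W
n=5: can move to 1, which is L ⇒ W
n=6: can move to 2, which is L ⇒ W
n=7: can move to 3, which is L ⇒ W
n=8: can move to 2, which is L ⇒ W
n=9: can move to 3, which is L ⇒ W
n=10: can move to 2, which is L ⇒ W
n=11: can move to 3, which is L ⇒ W
n=12: moves to 8(W), 6(W), 4(W); every one is W ⇒ L
n=13: moves to 9(W), 7(W), 5(W); every one is W ⇒ L
n=14: moves to 10(W), 8(W), 6(W); every one is W ⇒ L
n=15: moves to 11(W), 9(W), 7(W); every one is W ⇒ L
n=16: can move to 12, which is L ⇒ W
n=17: can move to 13, which is L ⇒ W
n=18: can move to 14, which is L ⇒ W
n=19: can move to 15, which is L ⇒ W
n=20: can move to 14, which is L ⇒ W
n=21: can move to 15, which is L ⇒ W
n=22: can move to 14, which is L ⇒ W
n=23: can move to 15, which is L ⇒ W
n=24: moves to 20(W), 18(W), 16(W); every one is W ⇒ L
n=25: moves to 21(W), 19(W), 17(W); every one is W ⇒ L
n=26: moves to 22(W), 20(W), 18(W); every one is W ⇒ L
n=27: moves to 23(W), 21(W), 19(W); every one is W ⇒ L
L entries with 1 ≤ n ≤ 27 (n=0 is outside the asked range and is not counted): n = 1, 2, 3, 12, 13, 14, 15, 24, 25, 26, 27; that makes 11.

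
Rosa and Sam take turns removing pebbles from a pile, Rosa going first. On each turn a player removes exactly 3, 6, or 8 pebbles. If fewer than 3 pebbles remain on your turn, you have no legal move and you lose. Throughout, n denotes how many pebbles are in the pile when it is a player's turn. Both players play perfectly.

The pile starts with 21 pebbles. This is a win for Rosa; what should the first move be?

Remove 8, leaving 13.

Work bottom-up. With no move the player to move loses. Otherwise the position is W if at least one move leads to an L position for the opponent, and L if every move leads to a W.
n=0: no move → L
n=1: no move → L
n=2: no move → L
n=3: W (go to 0, an L position)
n=4: W (go to 1, an L position)
n=5: W (go to 2, an L position)
n=6: W (go to 0, an L position)
n=7: W (go to 1, an L position)
n=8: W (go to 2, an L position)
n=9: W (go to 1, an L position)
n=10: W (go to 2, an L position)
n=11: L (options 8(W), 5(W), 3(W) are all W)
n=12: L (options 9(W), 6(W), 4(W) are all W)
n=13: L (options 10(W), 7(W), 5(W) are all W)
n=14: W (go to 11, an L position)
n=15: W (go to 12, an L position)
n=16: W (go to 13, an L position)
n=17: W (go to 11, an L position)
n=18: W (go to 12, an L position)
n=19: W (go to 13, an L position)
n=20: W (go to 12, an L position)
n=21: W (go to 13, an L position)
From 21, the L positions reachable in one move are: 13.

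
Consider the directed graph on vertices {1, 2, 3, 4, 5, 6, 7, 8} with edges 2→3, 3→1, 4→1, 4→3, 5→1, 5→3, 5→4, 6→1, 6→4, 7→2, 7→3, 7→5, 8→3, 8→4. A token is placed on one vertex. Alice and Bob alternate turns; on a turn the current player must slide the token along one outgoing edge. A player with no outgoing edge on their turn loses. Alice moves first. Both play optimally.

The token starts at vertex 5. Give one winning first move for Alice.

Use the standard recursion: the mover loses at a terminal position; elsewhere, the mover wins exactly when some move hands the opponent an L position.
Every edge goes from a vertex to one that appears earlier in the order 1, 3, 2, 4, 5, 8, 7, 6, so processing vertices in that order labels each vertex after all of its successors.
1: no outgoing edge → L
3: can move to 1, which is L ⇒ W
2: the only move is to 3(W), a W ⇒ L
4: can move to 1, which is L ⇒ W
5: can move to 1, which is L ⇒ W
8: moves to 4(W), 3(W); every one is W ⇒ L
7: can move to 2, which is L ⇒ W
6: can move to 1, which is L ⇒ W
From 5, the L positions reachable in one move are: 1.

Move to 1.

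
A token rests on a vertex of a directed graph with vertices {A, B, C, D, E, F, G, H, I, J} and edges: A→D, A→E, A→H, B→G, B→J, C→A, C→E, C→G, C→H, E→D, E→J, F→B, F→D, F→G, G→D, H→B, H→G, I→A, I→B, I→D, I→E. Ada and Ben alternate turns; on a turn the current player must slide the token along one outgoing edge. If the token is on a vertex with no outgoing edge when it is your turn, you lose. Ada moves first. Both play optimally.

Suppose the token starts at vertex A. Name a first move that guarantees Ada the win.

Use the standard recursion: the mover loses at a terminal position; elsewhere, the mover wins exactly when some move hands the opponent an L position.
Every edge goes from a vertex to one that appears earlier in the order D, J, E, G, B, H, A, I, F, C, so processing vertices in that order labels each vertex after all of its successors.
D: no outgoing edge → L
J: no outgoing edge → L
E: can move to J, which is L ⇒ W
G: can move to D, which is L ⇒ W
B: can move to J, which is L ⇒ W
H: moves to B(W), G(W); every one is W ⇒ L
A: can move to H, which is L ⇒ W
I: can move to D, which is L ⇒ W
F: can move to D, which is L ⇒ W
C: can move to H, which is L ⇒ W
From A, the L positions reachable in one move are: H, D. Any move reaching one of these is winning.

Move to H.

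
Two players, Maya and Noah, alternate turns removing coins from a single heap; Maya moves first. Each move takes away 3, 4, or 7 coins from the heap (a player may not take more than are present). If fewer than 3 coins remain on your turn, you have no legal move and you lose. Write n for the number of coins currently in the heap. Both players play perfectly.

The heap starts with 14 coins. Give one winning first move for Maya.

Remove 3, leaving 11.

Label each position W (a win for the player to move) or L (a loss). A position with no legal move is L; any other position is W exactly when some move reaches an L, and L when every move reaches a W.
n=0: no move → L
n=1: no move → L
n=2: no move → L
n=3: can move to 0, which is L ⇒ W
n=4: can move to 1, which is L ⇒ W
n=5: can move to 2, which is L ⇒ W
n=6: can move to 2, which is L ⇒ W
n=7: can move to 0, which is L ⇒ W
n=8: can move to 1, which is L ⇒ W
n=9: can move to 2, which is L ⇒ W
n=10: moves to 7(W), 6(W), 3(W); every one is W ⇒ L
n=11: moves to 8(W), 7(W), 4(W); every one is W ⇒ L
n=12: moves to 9(W), 8(W), 5(W); every one is W ⇒ L
n=13: can move to 10, which is L ⇒ W
n=14: can move to 11, which is L ⇒ W
From 14, the L positions reachable in one move are: 11, 10. Any move reaching one of these is winning.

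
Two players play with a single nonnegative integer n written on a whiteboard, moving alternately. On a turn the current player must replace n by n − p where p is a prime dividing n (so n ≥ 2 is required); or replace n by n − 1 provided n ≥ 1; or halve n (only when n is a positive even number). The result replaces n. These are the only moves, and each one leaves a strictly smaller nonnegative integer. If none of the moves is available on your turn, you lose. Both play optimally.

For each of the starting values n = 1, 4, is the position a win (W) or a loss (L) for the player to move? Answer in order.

1: W, 4: L

Classify positions by backward induction: terminal positions (no move available) are L. From any other position, the mover wins iff some move reaches an L.
n=0: no move → L
n=1: reaches L-position 0 → W
n=2: reaches L-position 0 → W
n=3: reaches L-position 0 → W
n=4: only reaches 2(W), 3(W), all W → L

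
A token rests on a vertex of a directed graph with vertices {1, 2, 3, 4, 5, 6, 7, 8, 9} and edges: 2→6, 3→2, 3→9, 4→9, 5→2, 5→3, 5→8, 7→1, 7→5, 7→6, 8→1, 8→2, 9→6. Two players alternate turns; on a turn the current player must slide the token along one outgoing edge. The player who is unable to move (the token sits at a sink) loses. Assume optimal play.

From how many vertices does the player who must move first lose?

Build the W/L table. Terminal = L. A non-terminal position is W if it has a move to some L; otherwise it is L.
Every edge goes from a vertex to one that appears earlier in the order 6, 1, 2, 9, 8, 3, 5, 7, 4, so processing vertices in that order labels each vertex after all of its successors.
6: no outgoing edge → L
1: no outgoing edge → L
2: →6(L), so W
9: →6(L), so W
8: →1(L), so W
3: →9(W), 2(W) — all W, so L
5: →3(L), so W
7: →1(L), so W
4: →9(W) only, which is W, so L
The L vertices are 1, 3, 4, 6; that is 4 in all.

4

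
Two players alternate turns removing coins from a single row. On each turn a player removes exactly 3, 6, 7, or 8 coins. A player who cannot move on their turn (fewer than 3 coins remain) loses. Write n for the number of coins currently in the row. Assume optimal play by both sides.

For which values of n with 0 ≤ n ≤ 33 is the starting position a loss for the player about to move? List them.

Build the W/L table. Terminal = L. A non-terminal position is W if it has a move to some L; otherwise it is L.
n=0: no move → L
n=1: no move → L
n=2: no move → L
n=3: →0(L), so W
n=4: →1(L), so W
n=5: →2(L), so W
n=6: →0(L), so W
n=7: →1(L), so W
n=8: →2(L), so W
n=9: →2(L), so W
n=10: →2(L), so W
n=11: →8(W), 5(W), 4(W), 3(W) — all W, so L
n=12: →9(W), 6(W), 5(W), 4(W) — all W, so L
n=13: →10(W), 7(W), 6(W), 5(W) — all W, so L
n=14: →11(L), so W
n=15: →12(L), so W
n=16: →13(L), so W
n=17: →11(L), so W
n=18: →12(L), so W
n=19: →13(L), so W
n=20: →13(L), so W
n=21: →13(L), so W
n=22: →19(W), 16(W), 15(W), 14(W) — all W, so L
n=23: →20(W), 17(W), 16(W), 15(W) — all W, so L
n=24: →21(W), 18(W), 17(W), 16(W) — all W, so L
n=25: →22(L), so W
n=26: →23(L), so W
n=27: →24(L), so W
n=28: →22(L), so W
n=29: →23(L), so W
n=30: →24(L), so W
n=31: →24(L), so W
n=32: →24(L), so W
n=33: →30(W), 27(W), 26(W), 25(W) — all W, so L
Reading off the rows marked L gives the requested list; there are 10 such values of n.

0, 1, 2, 11, 12, 13, 22, 23, 24, 33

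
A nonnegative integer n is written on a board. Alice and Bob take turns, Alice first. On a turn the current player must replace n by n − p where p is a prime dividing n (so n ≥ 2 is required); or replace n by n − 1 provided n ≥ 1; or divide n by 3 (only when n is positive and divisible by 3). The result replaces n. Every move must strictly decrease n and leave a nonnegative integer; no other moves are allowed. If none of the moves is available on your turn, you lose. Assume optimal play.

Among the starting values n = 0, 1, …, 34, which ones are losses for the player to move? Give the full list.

0, 4, 8, 14, 18, 22, 25, 27, 32

Build the W/L table. Terminal = L. A non-terminal position is W if it has a move to some L; otherwise it is L.
n=0: no move → L
n=1: W (go to 0, an L position)
n=2: W (go to 0, an L position)
n=3: W (go to 0, an L position)
n=4: L (options 2(W), 3(W) are all W)
n=5: W (go to 0, an L position)
n=6: W (go to 4, an L position)
n=7: W (go to 0, an L position)
n=8: L (options 6(W), 7(W) are all W)
n=9: W (go to 8, an L position)
n=10: W (go to 8, an L position)
n=11: W (go to 0, an L position)
n=12: W (go to 4, an L position)
n=13: W (go to 0, an L position)
n=14: L (options 7(W), 12(W), 13(W) are all W)
n=15: W (go to 14, an L position)
n=16: W (go to 14, an L position)
n=17: W (go to 0, an L position)
n=18: L (options 6(W), 15(W), 16(W), 17(W) are all W)
n=19: W (go to 0, an L position)
n=20: W (go to 18, an L position)
n=21: W (go to 14, an L position)
n=22: L (options 11(W), 20(W), 21(W) are all W)
n=23: W (go to 0, an L position)
n=24: W (go to 8, an L position)
n=25: L (options 20(W), 24(W) are all W)
n=26: W (go to 25, an L position)
n=27: L (options 9(W), 24(W), 26(W) are all W)
n=28: W (go to 27, an L position)
n=29: W (go to 0, an L position)
n=30: W (go to 25, an L position)
n=31: W (go to 0, an L position)
n=32: L (options 30(W), 31(W) are all W)
n=33: W (go to 22, an L position)
n=34: W (go to 32, an L position)
Reading off the rows marked L gives the requested list; there are 9 such values of n.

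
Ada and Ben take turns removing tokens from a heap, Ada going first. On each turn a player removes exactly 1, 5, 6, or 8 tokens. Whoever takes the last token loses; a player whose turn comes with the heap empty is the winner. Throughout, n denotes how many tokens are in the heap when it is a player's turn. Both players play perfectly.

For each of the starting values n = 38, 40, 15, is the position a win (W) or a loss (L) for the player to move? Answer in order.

38: L, 40: W, 15: W

Label each position W (a win for the player to move) or L (a loss). A position with no legal move is W; any other position is W exactly when some move reaches an L, and L when every move reaches a W.
n=0: no move; the opponent has just taken the last token and therefore loses → W
n=1: only reaches 0(W), which is W → L
n=2: reaches L-position 1 → W
n=3: only reaches 2(W), which is W → L
n=4: reaches L-position 3 → W
n=5: only reaches 4(W), 0(W), all W → L
n=6: reaches L-position 5 → W
n=7: reaches L-position 1 → W
n=8: reaches L-position 3 → W
n=9: reaches L-position 3 → W
n=10: reaches L-position 5 → W
n=11: reaches L-position 5 → W
n=12: only reaches 11(W), 7(W), 6(W), 4(W), all W → L
n=13: reaches L-position 12 → W
n=14: only reaches 13(W), 9(W), 8(W), 6(W), all W → L
n=15: reaches L-position 14 → W
n=16: only reaches 15(W), 11(W), 10(W), 8(W), all W → L
n=17: reaches L-position 16 → W
n=18: reaches L-position 12 → W
n=19: reaches L-position 14 → W
n=20: reaches L-position 14 → W
n=21: reaches L-position 16 → W
n=22: reaches L-position 16 → W
n=23: only reaches 22(W), 18(W), 17(W), 15(W), all W → L
n=24: reaches L-position 23 → W
n=25: only reaches 24(W), 20(W), 19(W), 17(W), all W → L
n=26: reaches L-position 25 → W
n=27: only reaches 26(W), 22(W), 21(W), 19(W), all W → L
n=28: reaches L-position 27 → W
n=29: reaches L-position 23 → W
n=30: reaches L-position 25 → W
n=31: reaches L-position 25 → W
n=32: reaches L-position 27 → W
n=33: reaches L-position 27 → W
n=34: only reaches 33(W), 29(W), 28(W), 26(W), all W → L
n=35: reaches L-position 34 → W
n=36: only reaches 35(W), 31(W), 30(W), 28(W), all W → L
n=37: reaches L-position 36 → W
n=38: only reaches 37(W), 33(W), 32(W), 30(W), all W → L
n=39: reaches L-position 38 → W
n=40: reaches L-position 34 → W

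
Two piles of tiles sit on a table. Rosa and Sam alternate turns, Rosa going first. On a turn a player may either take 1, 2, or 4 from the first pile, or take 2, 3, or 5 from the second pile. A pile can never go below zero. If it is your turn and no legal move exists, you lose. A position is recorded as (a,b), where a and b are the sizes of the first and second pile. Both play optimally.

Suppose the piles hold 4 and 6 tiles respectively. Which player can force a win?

Positions with no move are L. A position that does have a move is losing for the player to move precisely when every available move leads to a winning position for the opponent. Fill in the labels:
No move ever increases a pile, so every position that can arise here has a ≤ 4 and b ≤ 6; it is enough to label the cells with 0 ≤ a ≤ 4 and 0 ≤ b ≤ 6.
Every move lowers a or b (never raises either), so fill the grid row by row in increasing a, and left to right within a row: each cell's successors are then already labelled.
      b=0  b=1  b=2  b=3  b=4  b=5  b=6
a=0:    L    L    W    W    W    W    W
a=1:    W    W    L    L    W    W    W
a=2:    W    W    W    W    L    L    W
a=3:    L    L    W    W    W    W    W
a=4:    W    W    L    L    W    W    W
Cells with no legal move (terminal, hence L): (0,0), (0,1).
The remaining L cells, each justified by listing all of its moves:
(1,2): L (options (0,2)(W), (1,0)(W) are all W)
(1,3): L (options (0,3)(W), (1,1)(W), (1,0)(W) are all W)
(2,4): L (options (1,4)(W), (0,4)(W), (2,2)(W), (2,1)(W) are all W)
(2,5): L (options (1,5)(W), (0,5)(W), (2,3)(W), (2,2)(W), (2,0)(W) are all W)
(3,0): L (options (2,0)(W), (1,0)(W) are all W)
(3,1): L (options (2,1)(W), (1,1)(W) are all W)
(4,2): L (options (3,2)(W), (2,2)(W), (0,2)(W), (4,0)(W) are all W)
(4,3): L (options (3,3)(W), (2,3)(W), (0,3)(W), (4,1)(W), (4,0)(W) are all W)
Every other cell has at least one move into one of the L cells above, so it is W.
The starting position (4,6) is W: Rosa should move to (4,3), handing over an L position.

Rosa wins.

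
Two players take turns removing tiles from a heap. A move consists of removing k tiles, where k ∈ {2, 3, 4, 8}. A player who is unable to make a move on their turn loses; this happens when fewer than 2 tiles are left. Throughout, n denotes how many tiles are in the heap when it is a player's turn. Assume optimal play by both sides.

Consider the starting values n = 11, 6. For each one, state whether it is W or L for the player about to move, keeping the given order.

Build the W/L table. Terminal = L. A non-terminal position is W if it has a move to some L; otherwise it is L.
n=0: no move → L
n=1: no move → L
n=2: can move to 0, which is L ⇒ W
n=3: can move to 1, which is L ⇒ W
n=4: can move to 1, which is L ⇒ W
n=5: can move to 1, which is L ⇒ W
n=6: moves to 4(W), 3(W), 2(W); every one is W ⇒ L
n=7: moves to 5(W), 4(W), 3(W); every one is W ⇒ L
n=8: can move to 6, which is L ⇒ W
n=9: can move to 7, which is L ⇒ W
n=10: can move to 7, which is L ⇒ W
n=11: can move to 7, which is L ⇒ W

11: W, 6: L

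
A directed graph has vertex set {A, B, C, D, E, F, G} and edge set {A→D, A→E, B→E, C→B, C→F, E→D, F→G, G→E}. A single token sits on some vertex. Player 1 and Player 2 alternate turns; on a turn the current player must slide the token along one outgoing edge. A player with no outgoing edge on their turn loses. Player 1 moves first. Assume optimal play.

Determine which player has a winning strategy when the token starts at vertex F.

Positions with no move are L. A position that does have a move is losing for the player to move precisely when every available move leads to a winning position for the opponent. Fill in the labels:
Every edge goes from a vertex to one that appears earlier in the order D, E, A, G, B, F, C, so processing vertices in that order labels each vertex after all of its successors.
D: no outgoing edge → L
E: reaches L-position D → W
A: reaches L-position D → W
G: only reaches E(W), which is W → L
B: only reaches E(W), which is W → L
F: reaches L-position G → W
C: reaches L-position B → W
The starting position F is W: Player 1 should move to G, handing over an L position.

Player 1 wins.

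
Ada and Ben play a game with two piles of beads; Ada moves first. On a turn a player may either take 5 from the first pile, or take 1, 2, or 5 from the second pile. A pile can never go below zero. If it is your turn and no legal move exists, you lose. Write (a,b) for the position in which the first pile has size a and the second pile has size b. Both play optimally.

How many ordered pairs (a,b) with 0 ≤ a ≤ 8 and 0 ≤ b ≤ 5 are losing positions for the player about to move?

18

Positions with no move are L. A position that does have a move is losing for the player to move precisely when every available move leads to a winning position for the opponent. Fill in the labels:
Every move lowers a or b (never raises either), so fill the grid row by row in increasing a, and left to right within a row: each cell's successors are then already labelled.
      b=0  b=1  b=2  b=3  b=4  b=5
a=0:    L    W    W    L    W    W
a=1:    L    W    W    L    W    W
a=2:    L    W    W    L    W    W
a=3:    L    W    W    L    W    W
a=4:    L    W    W    L    W    W
a=5:    W    L    W    W    L    W
a=6:    W    L    W    W    L    W
a=7:    W    L    W    W    L    W
a=8:    W    L    W    W    L    W
Cells with no legal move (terminal, hence L): (0,0), (1,0), (2,0), (3,0), (4,0).
The remaining L cells, each justified by listing all of its moves:
(0,3): →(0,2)(W), (0,1)(W) — all W, so L
(1,3): →(1,2)(W), (1,1)(W) — all W, so L
(2,3): →(2,2)(W), (2,1)(W) — all W, so L
(3,3): →(3,2)(W), (3,1)(W) — all W, so L
(4,3): →(4,2)(W), (4,1)(W) — all W, so L
(5,1): →(0,1)(W), (5,0)(W) — all W, so L
(5,4): →(0,4)(W), (5,3)(W), (5,2)(W) — all W, so L
(6,1): →(1,1)(W), (6,0)(W) — all W, so L
(6,4): →(1,4)(W), (6,3)(W), (6,2)(W) — all W, so L
(7,1): →(2,1)(W), (7,0)(W) — all W, so L
(7,4): →(2,4)(W), (7,3)(W), (7,2)(W) — all W, so L
(8,1): →(3,1)(W), (8,0)(W) — all W, so L
(8,4): →(3,4)(W), (8,3)(W), (8,2)(W) — all W, so L
Every other cell has at least one move into one of the L cells above, so it is W.
L cells per row: a=0: 2, a=1: 2, a=2: 2, a=3: 2, a=4: 2, a=5: 2, a=6: 2, a=7: 2, a=8: 2; total 18.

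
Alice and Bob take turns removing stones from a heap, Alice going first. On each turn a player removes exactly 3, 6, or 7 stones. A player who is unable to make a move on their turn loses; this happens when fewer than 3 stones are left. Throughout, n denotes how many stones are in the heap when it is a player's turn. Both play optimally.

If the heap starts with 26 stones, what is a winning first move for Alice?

Classify positions by backward induction: terminal positions (no move available) are L. From any other position, the mover wins iff some move reaches an L.
n=0: no move → L
n=1: no move → L
n=2: no move → L
n=3: can move to 0, which is L ⇒ W
n=4: can move to 1, which is L ⇒ W
n=5: can move to 2, which is L ⇒ W
n=6: can move to 0, which is L ⇒ W
n=7: can move to 1, which is L ⇒ W
n=8: can move to 2, which is L ⇒ W
n=9: can move to 2, which is L ⇒ W
n=10: moves to 7(W), 4(W), 3(W); every one is W ⇒ L
n=11: moves to 8(W), 5(W), 4(W); every one is W ⇒ L
n=12: moves to 9(W), 6(W), 5(W); every one is W ⇒ L
n=13: can move to 10, which is L ⇒ W
n=14: can move to 11, which is L ⇒ W
n=15: can move to 12, which is L ⇒ W
n=16: can move to 10, which is L ⇒ W
n=17: can move to 11, which is L ⇒ W
n=18: can move to 12, which is L ⇒ W
n=19: can move to 12, which is L ⇒ W
n=20: moves to 17(W), 14(W), 13(W); every one is W ⇒ L
n=21: moves to 18(W), 15(W), 14(W); every one is W ⇒ L
n=22: moves to 19(W), 16(W), 15(W); every one is W ⇒ L
n=23: can move to 20, which is L ⇒ W
n=24: can move to 21, which is L ⇒ W
n=25: can move to 22, which is L ⇒ W
n=26: can move to 20, which is L ⇒ W
From 26, the L positions reachable in one move are: 20.

Remove 6, leaving 20.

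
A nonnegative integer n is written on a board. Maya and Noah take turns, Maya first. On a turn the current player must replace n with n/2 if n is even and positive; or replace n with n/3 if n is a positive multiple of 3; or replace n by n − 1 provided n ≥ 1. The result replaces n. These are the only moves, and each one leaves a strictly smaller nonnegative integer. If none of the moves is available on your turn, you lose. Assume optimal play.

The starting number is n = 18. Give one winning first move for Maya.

Move to 9.

Positions with no move are L. A position that does have a move is losing for the player to move precisely when every available move leads to a winning position for the opponent. Fill in the labels:
n=0: no move → L
n=1: can move to 0, which is L ⇒ W
n=2: the only move is to 1(W), a W ⇒ L
n=3: can move to 2, which is L ⇒ W
n=4: can move to 2, which is L ⇒ W
n=5: the only move is to 4(W), a W ⇒ L
n=6: can move to 2, which is L ⇒ W
n=7: the only move is to 6(W), a W ⇒ L
n=8: can move to 7, which is L ⇒ W
n=9: moves to 3(W), 8(W); every one is W ⇒ L
n=10: can move to 5, which is L ⇒ W
n=11: the only move is to 10(W), a W ⇒ L
n=12: can move to 11, which is L ⇒ W
n=13: the only move is to 12(W), a W ⇒ L
n=14: can move to 7, which is L ⇒ W
n=15: can move to 5, which is L ⇒ W
n=16: moves to 8(W), 15(W); every one is W ⇒ L
n=17: can move to 16, which is L ⇒ W
n=18: can move to 9, which is L ⇒ W
From 18, the L positions reachable in one move are: 9.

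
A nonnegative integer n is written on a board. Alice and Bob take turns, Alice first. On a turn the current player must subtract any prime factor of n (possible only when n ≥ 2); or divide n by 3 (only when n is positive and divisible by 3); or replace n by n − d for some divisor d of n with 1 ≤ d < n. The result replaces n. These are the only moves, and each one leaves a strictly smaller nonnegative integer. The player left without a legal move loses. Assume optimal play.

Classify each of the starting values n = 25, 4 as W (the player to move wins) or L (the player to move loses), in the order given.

25: W, 4: L

Label each position W (a win for the player to move) or L (a loss). A position with no legal move is L; any other position is W exactly when some move reaches an L, and L when every move reaches a W.
n=0: no move → L
n=1: no move → L
n=2: can move to 0, which is L ⇒ W
n=3: can move to 0, which is L ⇒ W
n=4: moves to 2(W), 3(W); every one is W ⇒ L
n=5: can move to 0, which is L ⇒ W
n=6: can move to 4, which is L ⇒ W
n=7: can move to 0, which is L ⇒ W
n=8: can move to 4, which is L ⇒ W
n=9: moves to 3(W), 6(W), 8(W); every one is W ⇒ L
n=10: can move to 9, which is L ⇒ W
n=11: can move to 0, which is L ⇒ W
n=12: can move to 4, which is L ⇒ W
n=13: can move to 0, which is L ⇒ W
n=14: moves to 7(W), 12(W), 13(W); every one is W ⇒ L
n=15: can move to 14, which is L ⇒ W
n=16: can move to 14, which is L ⇒ W
n=17: can move to 0, which is L ⇒ W
n=18: can move to 9, which is L ⇒ W
n=19: can move to 0, which is L ⇒ W
n=20: moves to 10(W), 15(W), 16(W), 18(W), 19(W); every one is W ⇒ L
n=21: can move to 14, which is L ⇒ W
n=22: can move to 20, which is L ⇒ W
n=23: can move to 0, which is L ⇒ W
n=24: can move to 20, which is L ⇒ W
n=25: can move to 20, which is L ⇒ W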